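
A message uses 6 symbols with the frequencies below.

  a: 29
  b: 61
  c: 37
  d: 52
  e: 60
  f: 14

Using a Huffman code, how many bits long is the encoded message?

Build the Huffman tree bottom-up:
merge f(14) and a(29): 43
merge c(37) and 43: 80
merge d(52) and e(60): 112
merge b(61) and 80: 141
merge 112 and 141: 253
Each symbol's bit-cost is frequency × depth; summing gives 629 bits (equivalently 43 + 80 + 112 + 141 + 253).

629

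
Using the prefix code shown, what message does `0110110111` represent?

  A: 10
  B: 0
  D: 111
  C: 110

Read left to right; each codeword is recognised as soon as it completes (prefix code):
  0→B | 110→C | 110→C | 111→D
Decoded message: BCCD

BCCD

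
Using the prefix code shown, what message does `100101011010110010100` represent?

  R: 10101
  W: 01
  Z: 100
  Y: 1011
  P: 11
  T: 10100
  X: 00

Read left to right; each codeword is recognised as soon as it completes (prefix code):
  100→Z | 10101→R | 10101→R | 100→Z | 10100→T
Decoded message: ZRRZT

ZRRZT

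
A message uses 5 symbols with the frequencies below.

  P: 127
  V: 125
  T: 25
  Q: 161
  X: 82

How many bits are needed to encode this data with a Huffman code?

Merge the two smallest weights repeatedly:
T(25) + X(82) → 107
107 + V(125) → 232
P(127) + Q(161) → 288
232 + 288 → 520
Total encoded bits = sum of merged weights = 107 + 232 + 288 + 520 = 1147.

1147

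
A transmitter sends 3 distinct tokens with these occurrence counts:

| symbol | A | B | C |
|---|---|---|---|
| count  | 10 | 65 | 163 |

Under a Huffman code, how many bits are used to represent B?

Huffman merges, smallest pair first:
A(10) + B(65) → 75
75 + C(163) → 238
B's leaf is at depth 2, giving a 2-bit codeword.

2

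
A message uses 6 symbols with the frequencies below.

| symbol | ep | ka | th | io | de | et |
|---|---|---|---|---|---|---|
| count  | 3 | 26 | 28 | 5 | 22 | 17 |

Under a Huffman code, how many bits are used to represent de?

Repeatedly merge the two smallest:
combine ep(3), io(5) → 8
combine 8, et(17) → 25
combine de(22), 25 → 47
combine ka(26), th(28) → 54
combine 47, 54 → 101
de sits 2 levels below the root, so its codeword is 2 bits.

2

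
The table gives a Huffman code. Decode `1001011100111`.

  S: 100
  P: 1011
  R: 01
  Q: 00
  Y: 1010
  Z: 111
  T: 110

Read left to right; each codeword is recognised as soon as it completes (prefix code):
  100→S | 1011→P | 100→S | 111→Z
Decoded message: SPSZ

SPSZ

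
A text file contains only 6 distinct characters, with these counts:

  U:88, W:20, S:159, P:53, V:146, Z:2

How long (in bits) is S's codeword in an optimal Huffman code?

2

Huffman merges, smallest pair first:
Z(2) + W(20) → 22
22 + P(53) → 75
75 + U(88) → 163
V(146) + S(159) → 305
163 + 305 → 468
S sits 2 levels below the root, so its codeword is 2 bits.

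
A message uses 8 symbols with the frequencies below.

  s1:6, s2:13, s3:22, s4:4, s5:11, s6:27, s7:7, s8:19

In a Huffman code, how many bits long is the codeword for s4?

Repeatedly merge the two smallest:
merge s4(4) and s1(6): 10
merge s7(7) and 10: 17
merge s5(11) and s2(13): 24
merge 17 and s8(19): 36
merge s3(22) and 24: 46
merge s6(27) and 36: 63
merge 46 and 63: 109
s4 sits 5 levels below the root, so its codeword is 5 bits.

5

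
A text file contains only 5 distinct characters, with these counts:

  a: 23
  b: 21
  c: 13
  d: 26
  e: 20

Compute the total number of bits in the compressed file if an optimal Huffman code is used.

239

Greedily combine the two least-frequent nodes:
c(13) + e(20) → 33
b(21) + a(23) → 44
d(26) + 33 → 59
44 + 59 → 103
Each symbol's bit-cost is frequency × depth; summing gives 239 bits (equivalently 33 + 44 + 59 + 103).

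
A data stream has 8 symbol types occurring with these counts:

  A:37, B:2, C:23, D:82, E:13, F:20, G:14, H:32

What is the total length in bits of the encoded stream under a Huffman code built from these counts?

Greedily combine the two least-frequent nodes:
merge B(2) and E(13): 15
merge G(14) and 15: 29
merge F(20) and C(23): 43
merge 29 and H(32): 61
merge A(37) and 43: 80
merge 61 and 80: 141
merge D(82) and 141: 223
Each symbol's bit-cost is frequency × depth; summing gives 592 bits (equivalently 15 + 29 + 43 + 61 + 80 + 141 + 223).

592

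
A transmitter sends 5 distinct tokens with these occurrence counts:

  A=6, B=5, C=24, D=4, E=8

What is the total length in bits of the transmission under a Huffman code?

Build the Huffman tree bottom-up:
combine D(4), B(5) → 9
combine A(6), E(8) → 14
combine 9, 14 → 23
combine 23, C(24) → 47
The encoded length is the sum of every internal node's weight: 9 + 14 + 23 + 47 = 93 bits.

93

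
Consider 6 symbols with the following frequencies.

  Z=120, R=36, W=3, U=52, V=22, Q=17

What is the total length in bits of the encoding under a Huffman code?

520

Merge the two smallest weights repeatedly:
combine W(3), Q(17) → 20
combine 20, V(22) → 42
combine R(36), 42 → 78
combine U(52), 78 → 130
combine Z(120), 130 → 250
Total encoded bits = sum of merged weights = 20 + 42 + 78 + 130 + 250 = 520.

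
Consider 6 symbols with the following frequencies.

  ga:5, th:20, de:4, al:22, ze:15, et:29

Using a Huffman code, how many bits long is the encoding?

Merge the two smallest weights repeatedly:
combine de(4), ga(5) → 9
combine 9, ze(15) → 24
combine th(20), al(22) → 42
combine 24, et(29) → 53
combine 42, 53 → 95
Each symbol's bit-cost is frequency × depth; summing gives 223 bits (equivalently 9 + 24 + 42 + 53 + 95).

223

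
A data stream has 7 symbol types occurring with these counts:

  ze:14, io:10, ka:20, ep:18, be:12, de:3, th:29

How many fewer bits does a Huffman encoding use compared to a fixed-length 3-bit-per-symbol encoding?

36

Fixed-length: 3 bits × 106 symbols = 318 bits.
Huffman merges:
combine de(3), io(10) → 13
combine be(12), 13 → 25
combine ze(14), ep(18) → 32
combine ka(20), 25 → 45
combine th(29), 32 → 61
combine 45, 61 → 106
Huffman total = 13 + 25 + 32 + 45 + 61 + 106 = 282 bits.
Saving = 318 − 282 = 36 bits.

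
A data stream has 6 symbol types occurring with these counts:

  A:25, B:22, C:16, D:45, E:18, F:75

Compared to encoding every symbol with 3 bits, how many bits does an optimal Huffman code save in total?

Fixed-length: 3 bits × 201 symbols = 603 bits.
Huffman merges:
C(16) + E(18) → 34
B(22) + A(25) → 47
34 + D(45) → 79
47 + F(75) → 122
79 + 122 → 201
Huffman total = 34 + 47 + 79 + 122 + 201 = 483 bits.
Saving = 603 − 483 = 120 bits.

120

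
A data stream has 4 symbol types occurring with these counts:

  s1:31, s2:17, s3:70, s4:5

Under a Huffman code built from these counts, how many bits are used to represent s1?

2

Huffman merges, smallest pair first:
combine s4(5), s2(17) → 22
combine 22, s1(31) → 53
combine 53, s3(70) → 123
s1 sits 2 levels below the root, so its codeword is 2 bits.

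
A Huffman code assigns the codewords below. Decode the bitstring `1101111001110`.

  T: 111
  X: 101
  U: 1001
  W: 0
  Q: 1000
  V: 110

VTUV

Read left to right; each codeword is recognised as soon as it completes (prefix code):
  110→V | 111→T | 1001→U | 110→V
Decoded message: VTUV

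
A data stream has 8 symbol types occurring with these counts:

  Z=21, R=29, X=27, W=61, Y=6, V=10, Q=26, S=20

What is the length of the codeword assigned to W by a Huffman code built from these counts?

Build the tree from the bottom:
merge Y(6) and V(10): 16
merge 16 and S(20): 36
merge Z(21) and Q(26): 47
merge X(27) and R(29): 56
merge 36 and 47: 83
merge 56 and W(61): 117
merge 83 and 117: 200
W sits 2 levels below the root, so its codeword is 2 bits.

2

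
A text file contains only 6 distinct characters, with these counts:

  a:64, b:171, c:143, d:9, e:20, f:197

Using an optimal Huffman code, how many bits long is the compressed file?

Merge the two smallest weights repeatedly:
combine d(9), e(20) → 29
combine 29, a(64) → 93
combine 93, c(143) → 236
combine b(171), f(197) → 368
combine 236, 368 → 604
Each symbol's bit-cost is frequency × depth; summing gives 1330 bits (equivalently 29 + 93 + 236 + 368 + 604).

1330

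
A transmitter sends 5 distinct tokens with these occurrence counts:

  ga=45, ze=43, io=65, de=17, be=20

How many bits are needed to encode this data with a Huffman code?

417

Greedily combine the two least-frequent nodes:
de(17) + be(20) → 37
37 + ze(43) → 80
ga(45) + io(65) → 110
80 + 110 → 190
Total encoded bits = sum of merged weights = 37 + 80 + 110 + 190 = 417.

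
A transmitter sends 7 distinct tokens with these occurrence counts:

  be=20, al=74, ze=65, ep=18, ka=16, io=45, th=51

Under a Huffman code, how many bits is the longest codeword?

Merge the two lowest-weight nodes at each step:
ka(16) + ep(18) → 34
be(20) + 34 → 54
io(45) + th(51) → 96
54 + ze(65) → 119
al(74) + 96 → 170
119 + 170 → 289
The first pair merged (ka, ep) ends up deepest, at depth 4.

4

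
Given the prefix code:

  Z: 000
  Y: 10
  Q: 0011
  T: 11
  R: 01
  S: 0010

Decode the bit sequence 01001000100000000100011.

Read left to right; each codeword is recognised as soon as it completes (prefix code):
  01→R | 0010→S | 0010→S | 000→Z | 000→Z | 01→R | 000→Z | 11→T
Decoded message: RSSZZRZT

RSSZZRZT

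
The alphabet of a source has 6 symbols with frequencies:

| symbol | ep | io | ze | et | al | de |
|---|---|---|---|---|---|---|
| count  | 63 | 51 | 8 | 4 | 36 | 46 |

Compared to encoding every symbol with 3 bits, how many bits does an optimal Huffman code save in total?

148

Fixed-length: 3 bits × 208 symbols = 624 bits.
Huffman merges:
et(4) + ze(8) → 12
12 + al(36) → 48
de(46) + 48 → 94
io(51) + ep(63) → 114
94 + 114 → 208
Huffman total = 12 + 48 + 94 + 114 + 208 = 476 bits.
Saving = 624 − 476 = 148 bits.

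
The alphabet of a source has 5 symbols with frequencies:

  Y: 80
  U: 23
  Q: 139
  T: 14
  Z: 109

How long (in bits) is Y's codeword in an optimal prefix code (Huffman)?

Repeatedly merge the two smallest:
combine T(14), U(23) → 37
combine 37, Y(80) → 117
combine Z(109), 117 → 226
combine Q(139), 226 → 365
Y sits 3 levels below the root, so its codeword is 3 bits.

3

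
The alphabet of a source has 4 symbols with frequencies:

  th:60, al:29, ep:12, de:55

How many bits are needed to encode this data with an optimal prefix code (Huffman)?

Build the Huffman tree bottom-up:
merge ep(12) and al(29): 41
merge 41 and de(55): 96
merge th(60) and 96: 156
Each symbol's bit-cost is frequency × depth; summing gives 293 bits (equivalently 41 + 96 + 156).

293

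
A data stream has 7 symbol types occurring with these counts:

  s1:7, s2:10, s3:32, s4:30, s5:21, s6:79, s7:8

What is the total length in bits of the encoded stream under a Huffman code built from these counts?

Merge the two smallest weights repeatedly:
combine s1(7), s7(8) → 15
combine s2(10), 15 → 25
combine s5(21), 25 → 46
combine s4(30), s3(32) → 62
combine 46, 62 → 108
combine s6(79), 108 → 187
Each symbol's bit-cost is frequency × depth; summing gives 443 bits (equivalently 15 + 25 + 46 + 62 + 108 + 187).

443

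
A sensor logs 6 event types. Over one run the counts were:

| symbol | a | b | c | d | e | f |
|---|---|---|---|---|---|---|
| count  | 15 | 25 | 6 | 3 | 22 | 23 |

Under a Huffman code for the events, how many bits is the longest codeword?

Merge the two lowest-weight nodes at each step:
merge d(3) and c(6): 9
merge 9 and a(15): 24
merge e(22) and f(23): 45
merge 24 and b(25): 49
merge 45 and 49: 94
The first pair merged (d, c) ends up deepest, at depth 4.

4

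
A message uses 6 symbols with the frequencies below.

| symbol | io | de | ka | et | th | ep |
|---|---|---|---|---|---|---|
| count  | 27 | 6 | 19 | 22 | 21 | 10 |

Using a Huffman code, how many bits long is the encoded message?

261

Build the Huffman tree bottom-up:
combine de(6), ep(10) → 16
combine 16, ka(19) → 35
combine th(21), et(22) → 43
combine io(27), 35 → 62
combine 43, 62 → 105
Total encoded bits = sum of merged weights = 16 + 35 + 43 + 62 + 105 = 261.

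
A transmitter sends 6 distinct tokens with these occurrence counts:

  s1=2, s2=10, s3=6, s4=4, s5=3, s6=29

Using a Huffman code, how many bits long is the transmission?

108

Build the Huffman tree bottom-up:
combine s1(2), s5(3) → 5
combine s4(4), 5 → 9
combine s3(6), 9 → 15
combine s2(10), 15 → 25
combine 25, s6(29) → 54
The encoded length is the sum of every internal node's weight: 5 + 9 + 15 + 25 + 54 = 108 bits.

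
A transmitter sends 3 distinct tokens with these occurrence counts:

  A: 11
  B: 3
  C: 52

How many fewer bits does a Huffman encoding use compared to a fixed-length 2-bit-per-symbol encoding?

Fixed-length: 2 bits × 66 symbols = 132 bits.
Huffman merges:
merge B(3) and A(11): 14
merge 14 and C(52): 66
Huffman total = 14 + 66 = 80 bits.
Saving = 132 − 80 = 52 bits.

52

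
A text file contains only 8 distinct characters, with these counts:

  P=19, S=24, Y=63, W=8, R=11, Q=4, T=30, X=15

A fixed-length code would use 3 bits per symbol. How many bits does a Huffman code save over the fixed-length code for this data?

58

Fixed-length: 3 bits × 174 symbols = 522 bits.
Huffman merges:
combine Q(4), W(8) → 12
combine R(11), 12 → 23
combine X(15), P(19) → 34
combine 23, S(24) → 47
combine T(30), 34 → 64
combine 47, Y(63) → 110
combine 64, 110 → 174
Huffman total = 12 + 23 + 34 + 47 + 64 + 110 + 174 = 464 bits.
Saving = 522 − 464 = 58 bits.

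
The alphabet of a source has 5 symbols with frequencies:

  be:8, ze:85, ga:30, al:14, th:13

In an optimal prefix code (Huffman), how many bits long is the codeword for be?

4

Repeatedly merge the two smallest:
combine be(8), th(13) → 21
combine al(14), 21 → 35
combine ga(30), 35 → 65
combine 65, ze(85) → 150
be sits 4 levels below the root, so its codeword is 4 bits.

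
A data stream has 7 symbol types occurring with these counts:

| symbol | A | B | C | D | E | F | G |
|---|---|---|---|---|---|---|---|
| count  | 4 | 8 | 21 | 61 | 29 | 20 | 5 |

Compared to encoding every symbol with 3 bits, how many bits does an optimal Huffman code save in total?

96

Fixed-length: 3 bits × 148 symbols = 444 bits.
Huffman merges:
combine A(4), G(5) → 9
combine B(8), 9 → 17
combine 17, F(20) → 37
combine C(21), E(29) → 50
combine 37, 50 → 87
combine D(61), 87 → 148
Huffman total = 9 + 17 + 37 + 50 + 87 + 148 = 348 bits.
Saving = 444 − 348 = 96 bits.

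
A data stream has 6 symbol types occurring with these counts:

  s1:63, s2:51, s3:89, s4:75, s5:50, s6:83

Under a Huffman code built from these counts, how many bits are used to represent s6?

Build the tree from the bottom:
combine s5(50), s2(51) → 101
combine s1(63), s4(75) → 138
combine s6(83), s3(89) → 172
combine 101, 138 → 239
combine 172, 239 → 411
s6's leaf is at depth 2, giving a 2-bit codeword.

2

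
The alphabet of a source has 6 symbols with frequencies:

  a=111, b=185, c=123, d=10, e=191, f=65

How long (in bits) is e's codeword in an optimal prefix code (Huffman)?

Repeatedly merge the two smallest:
combine d(10), f(65) → 75
combine 75, a(111) → 186
combine c(123), b(185) → 308
combine 186, e(191) → 377
combine 308, 377 → 685
e's leaf is at depth 2, giving a 2-bit codeword.

2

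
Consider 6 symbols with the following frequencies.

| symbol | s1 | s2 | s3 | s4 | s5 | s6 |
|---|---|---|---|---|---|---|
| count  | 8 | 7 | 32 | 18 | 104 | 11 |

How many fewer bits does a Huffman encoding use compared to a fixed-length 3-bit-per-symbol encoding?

199

Fixed-length: 3 bits × 180 symbols = 540 bits.
Huffman merges:
combine s2(7), s1(8) → 15
combine s6(11), 15 → 26
combine s4(18), 26 → 44
combine s3(32), 44 → 76
combine 76, s5(104) → 180
Huffman total = 15 + 26 + 44 + 76 + 180 = 341 bits.
Saving = 540 − 341 = 199 bits.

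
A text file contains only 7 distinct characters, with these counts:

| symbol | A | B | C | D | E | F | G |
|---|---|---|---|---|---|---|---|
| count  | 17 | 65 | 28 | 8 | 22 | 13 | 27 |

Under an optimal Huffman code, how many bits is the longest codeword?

Merge the two lowest-weight nodes at each step:
combine D(8), F(13) → 21
combine A(17), 21 → 38
combine E(22), G(27) → 49
combine C(28), 38 → 66
combine 49, B(65) → 114
combine 66, 114 → 180
Maximum depth reached is 4.

4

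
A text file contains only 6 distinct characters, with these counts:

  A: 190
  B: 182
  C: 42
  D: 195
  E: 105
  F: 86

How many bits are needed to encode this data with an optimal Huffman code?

1961

Merge the two smallest weights repeatedly:
merge C(42) and F(86): 128
merge E(105) and 128: 233
merge B(182) and A(190): 372
merge D(195) and 233: 428
merge 372 and 428: 800
Each symbol's bit-cost is frequency × depth; summing gives 1961 bits (equivalently 128 + 233 + 372 + 428 + 800).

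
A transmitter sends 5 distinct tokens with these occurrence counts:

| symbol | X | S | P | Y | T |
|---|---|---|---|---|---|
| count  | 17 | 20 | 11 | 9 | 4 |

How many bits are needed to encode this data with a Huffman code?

135

Build the Huffman tree bottom-up:
merge T(4) and Y(9): 13
merge P(11) and 13: 24
merge X(17) and S(20): 37
merge 24 and 37: 61
Total encoded bits = sum of merged weights = 13 + 24 + 37 + 61 = 135.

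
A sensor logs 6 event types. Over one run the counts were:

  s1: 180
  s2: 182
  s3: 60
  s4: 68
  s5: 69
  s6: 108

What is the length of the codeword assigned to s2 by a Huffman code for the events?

Repeatedly merge the two smallest:
combine s3(60), s4(68) → 128
combine s5(69), s6(108) → 177
combine 128, 177 → 305
combine s1(180), s2(182) → 362
combine 305, 362 → 667
s2 sits 2 levels below the root, so its codeword is 2 bits.

2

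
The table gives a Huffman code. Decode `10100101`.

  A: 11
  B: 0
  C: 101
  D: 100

Read left to right; each codeword is recognised as soon as it completes (prefix code):
  101→C | 0→B | 0→B | 101→C
Decoded message: CBBC

CBBC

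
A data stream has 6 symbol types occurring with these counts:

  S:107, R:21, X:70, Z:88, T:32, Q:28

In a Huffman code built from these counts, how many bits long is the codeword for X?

Repeatedly merge the two smallest:
R(21) + Q(28) → 49
T(32) + 49 → 81
X(70) + 81 → 151
Z(88) + S(107) → 195
151 + 195 → 346
X sits 2 levels below the root, so its codeword is 2 bits.

2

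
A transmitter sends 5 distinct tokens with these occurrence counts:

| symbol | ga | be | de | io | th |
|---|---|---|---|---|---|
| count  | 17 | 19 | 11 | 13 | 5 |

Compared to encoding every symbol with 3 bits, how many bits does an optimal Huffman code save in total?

49

Fixed-length: 3 bits × 65 symbols = 195 bits.
Huffman merges:
th(5) + de(11) → 16
io(13) + 16 → 29
ga(17) + be(19) → 36
29 + 36 → 65
Huffman total = 16 + 29 + 36 + 65 = 146 bits.
Saving = 195 − 146 = 49 bits.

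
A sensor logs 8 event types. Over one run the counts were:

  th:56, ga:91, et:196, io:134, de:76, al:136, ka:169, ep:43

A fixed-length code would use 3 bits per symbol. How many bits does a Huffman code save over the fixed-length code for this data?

Fixed-length: 3 bits × 901 symbols = 2703 bits.
Huffman merges:
merge ep(43) and th(56): 99
merge de(76) and ga(91): 167
merge 99 and io(134): 233
merge al(136) and 167: 303
merge ka(169) and et(196): 365
merge 233 and 303: 536
merge 365 and 536: 901
Huffman total = 99 + 167 + 233 + 303 + 365 + 536 + 901 = 2604 bits.
Saving = 2703 − 2604 = 99 bits.

99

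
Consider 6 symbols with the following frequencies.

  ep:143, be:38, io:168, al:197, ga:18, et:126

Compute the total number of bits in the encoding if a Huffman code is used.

1618

Greedily combine the two least-frequent nodes:
ga(18) + be(38) → 56
56 + et(126) → 182
ep(143) + io(168) → 311
182 + al(197) → 379
311 + 379 → 690
Each symbol's bit-cost is frequency × depth; summing gives 1618 bits (equivalently 56 + 182 + 311 + 379 + 690).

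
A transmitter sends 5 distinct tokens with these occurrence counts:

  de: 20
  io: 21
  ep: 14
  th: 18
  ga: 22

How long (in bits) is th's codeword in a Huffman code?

3

Huffman merges, smallest pair first:
combine ep(14), th(18) → 32
combine de(20), io(21) → 41
combine ga(22), 32 → 54
combine 41, 54 → 95
th sits 3 levels below the root, so its codeword is 3 bits.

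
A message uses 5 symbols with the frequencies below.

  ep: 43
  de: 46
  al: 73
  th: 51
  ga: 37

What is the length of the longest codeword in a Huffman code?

3

Merge the two lowest-weight nodes at each step:
combine ga(37), ep(43) → 80
combine de(46), th(51) → 97
combine al(73), 80 → 153
combine 97, 153 → 250
The first pair merged (ga, ep) ends up deepest, at depth 3.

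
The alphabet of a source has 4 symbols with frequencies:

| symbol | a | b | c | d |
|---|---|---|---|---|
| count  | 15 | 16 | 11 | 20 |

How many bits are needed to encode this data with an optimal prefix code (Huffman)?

124

Build the Huffman tree bottom-up:
combine c(11), a(15) → 26
combine b(16), d(20) → 36
combine 26, 36 → 62
Total encoded bits = sum of merged weights = 26 + 36 + 62 = 124.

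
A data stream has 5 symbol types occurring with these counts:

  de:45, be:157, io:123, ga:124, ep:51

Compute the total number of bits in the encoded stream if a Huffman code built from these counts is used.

Greedily combine the two least-frequent nodes:
merge de(45) and ep(51): 96
merge 96 and io(123): 219
merge ga(124) and be(157): 281
merge 219 and 281: 500
Total encoded bits = sum of merged weights = 96 + 219 + 281 + 500 = 1096.

1096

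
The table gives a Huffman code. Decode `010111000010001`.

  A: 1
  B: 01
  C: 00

BBAACCACB

Read left to right; each codeword is recognised as soon as it completes (prefix code):
  01→B | 01→B | 1→A | 1→A | 00→C | 00→C | 1→A | 00→C | 01→B
Decoded message: BBAACCACB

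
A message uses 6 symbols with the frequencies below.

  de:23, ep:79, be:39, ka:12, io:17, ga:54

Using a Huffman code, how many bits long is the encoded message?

529

Build the Huffman tree bottom-up:
ka(12) + io(17) → 29
de(23) + 29 → 52
be(39) + 52 → 91
ga(54) + ep(79) → 133
91 + 133 → 224
The encoded length is the sum of every internal node's weight: 29 + 52 + 91 + 133 + 224 = 529 bits.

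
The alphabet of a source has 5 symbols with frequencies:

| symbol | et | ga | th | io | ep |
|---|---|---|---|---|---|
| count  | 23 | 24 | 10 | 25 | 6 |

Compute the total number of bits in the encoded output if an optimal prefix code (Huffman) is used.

Build the Huffman tree bottom-up:
merge ep(6) and th(10): 16
merge 16 and et(23): 39
merge ga(24) and io(25): 49
merge 39 and 49: 88
Each symbol's bit-cost is frequency × depth; summing gives 192 bits (equivalently 16 + 39 + 49 + 88).

192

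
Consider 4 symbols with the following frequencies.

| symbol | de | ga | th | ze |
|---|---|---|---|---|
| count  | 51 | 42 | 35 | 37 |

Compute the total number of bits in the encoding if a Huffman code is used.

Build the Huffman tree bottom-up:
th(35) + ze(37) → 72
ga(42) + de(51) → 93
72 + 93 → 165
Total encoded bits = sum of merged weights = 72 + 93 + 165 = 330.

330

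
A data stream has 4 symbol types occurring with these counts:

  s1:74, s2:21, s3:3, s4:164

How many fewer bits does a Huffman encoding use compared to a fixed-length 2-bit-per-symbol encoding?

140

Fixed-length: 2 bits × 262 symbols = 524 bits.
Huffman merges:
merge s3(3) and s2(21): 24
merge 24 and s1(74): 98
merge 98 and s4(164): 262
Huffman total = 24 + 98 + 262 = 384 bits.
Saving = 524 − 384 = 140 bits.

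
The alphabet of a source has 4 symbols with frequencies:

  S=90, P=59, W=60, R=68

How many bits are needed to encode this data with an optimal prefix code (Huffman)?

554

Merge the two smallest weights repeatedly:
merge P(59) and W(60): 119
merge R(68) and S(90): 158
merge 119 and 158: 277
Total encoded bits = sum of merged weights = 119 + 158 + 277 = 554.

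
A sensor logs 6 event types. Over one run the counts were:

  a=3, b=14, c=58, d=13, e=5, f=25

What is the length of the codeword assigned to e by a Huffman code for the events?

5

Huffman merges, smallest pair first:
merge a(3) and e(5): 8
merge 8 and d(13): 21
merge b(14) and 21: 35
merge f(25) and 35: 60
merge c(58) and 60: 118
e sits 5 levels below the root, so its codeword is 5 bits.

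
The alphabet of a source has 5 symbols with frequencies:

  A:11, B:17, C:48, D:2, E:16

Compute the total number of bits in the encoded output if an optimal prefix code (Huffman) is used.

182

Merge the two smallest weights repeatedly:
combine D(2), A(11) → 13
combine 13, E(16) → 29
combine B(17), 29 → 46
combine 46, C(48) → 94
The encoded length is the sum of every internal node's weight: 13 + 29 + 46 + 94 = 182 bits.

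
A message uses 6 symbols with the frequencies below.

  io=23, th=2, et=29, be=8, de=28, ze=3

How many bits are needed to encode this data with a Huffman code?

Merge the two smallest weights repeatedly:
combine th(2), ze(3) → 5
combine 5, be(8) → 13
combine 13, io(23) → 36
combine de(28), et(29) → 57
combine 36, 57 → 93
Each symbol's bit-cost is frequency × depth; summing gives 204 bits (equivalently 5 + 13 + 36 + 57 + 93).

204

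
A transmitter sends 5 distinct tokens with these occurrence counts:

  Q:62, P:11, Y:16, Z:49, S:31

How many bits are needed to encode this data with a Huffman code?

361

Merge the two smallest weights repeatedly:
P(11) + Y(16) → 27
27 + S(31) → 58
Z(49) + 58 → 107
Q(62) + 107 → 169
The encoded length is the sum of every internal node's weight: 27 + 58 + 107 + 169 = 361 bits.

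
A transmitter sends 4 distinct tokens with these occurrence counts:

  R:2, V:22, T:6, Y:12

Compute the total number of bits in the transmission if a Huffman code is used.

70

Merge the two smallest weights repeatedly:
merge R(2) and T(6): 8
merge 8 and Y(12): 20
merge 20 and V(22): 42
The encoded length is the sum of every internal node's weight: 8 + 20 + 42 = 70 bits.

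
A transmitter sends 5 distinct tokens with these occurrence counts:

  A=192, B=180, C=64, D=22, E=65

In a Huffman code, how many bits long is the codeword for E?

3

Repeatedly merge the two smallest:
merge D(22) and C(64): 86
merge E(65) and 86: 151
merge 151 and B(180): 331
merge A(192) and 331: 523
The subtree containing E is merged 3 times, so code length = 3.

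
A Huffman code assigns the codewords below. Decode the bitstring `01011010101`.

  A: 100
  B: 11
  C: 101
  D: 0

DCCDC

Read left to right; each codeword is recognised as soon as it completes (prefix code):
  0→D | 101→C | 101→C | 0→D | 101→C
Decoded message: DCCDC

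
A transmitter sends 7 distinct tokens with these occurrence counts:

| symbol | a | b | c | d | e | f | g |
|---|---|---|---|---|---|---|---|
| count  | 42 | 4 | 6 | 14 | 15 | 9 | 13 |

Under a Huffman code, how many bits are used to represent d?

Repeatedly merge the two smallest:
merge b(4) and c(6): 10
merge f(9) and 10: 19
merge g(13) and d(14): 27
merge e(15) and 19: 34
merge 27 and 34: 61
merge a(42) and 61: 103
The subtree containing d is merged 3 times, so code length = 3.

3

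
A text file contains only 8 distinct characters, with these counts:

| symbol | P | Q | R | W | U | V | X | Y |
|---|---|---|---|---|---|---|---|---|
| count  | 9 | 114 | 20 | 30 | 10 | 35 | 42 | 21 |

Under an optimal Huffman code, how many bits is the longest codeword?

Merge the two lowest-weight nodes at each step:
merge P(9) and U(10): 19
merge 19 and R(20): 39
merge Y(21) and W(30): 51
merge V(35) and 39: 74
merge X(42) and 51: 93
merge 74 and 93: 167
merge Q(114) and 167: 281
Maximum depth reached is 5.

5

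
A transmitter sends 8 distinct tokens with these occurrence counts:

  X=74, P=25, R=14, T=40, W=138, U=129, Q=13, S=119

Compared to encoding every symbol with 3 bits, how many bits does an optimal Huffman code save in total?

215

Fixed-length: 3 bits × 552 symbols = 1656 bits.
Huffman merges:
combine Q(13), R(14) → 27
combine P(25), 27 → 52
combine T(40), 52 → 92
combine X(74), 92 → 166
combine S(119), U(129) → 248
combine W(138), 166 → 304
combine 248, 304 → 552
Huffman total = 27 + 52 + 92 + 166 + 248 + 304 + 552 = 1441 bits.
Saving = 1656 − 1441 = 215 bits.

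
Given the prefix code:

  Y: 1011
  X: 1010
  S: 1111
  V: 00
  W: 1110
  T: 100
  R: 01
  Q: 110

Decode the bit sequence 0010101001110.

VXTW

Read left to right; each codeword is recognised as soon as it completes (prefix code):
  00→V | 1010→X | 100→T | 1110→W
Decoded message: VXTW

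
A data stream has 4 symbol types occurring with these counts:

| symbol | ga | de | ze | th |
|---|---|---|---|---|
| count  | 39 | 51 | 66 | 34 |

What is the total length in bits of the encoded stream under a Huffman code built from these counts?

380

Merge the two smallest weights repeatedly:
th(34) + ga(39) → 73
de(51) + ze(66) → 117
73 + 117 → 190
The encoded length is the sum of every internal node's weight: 73 + 117 + 190 = 380 bits.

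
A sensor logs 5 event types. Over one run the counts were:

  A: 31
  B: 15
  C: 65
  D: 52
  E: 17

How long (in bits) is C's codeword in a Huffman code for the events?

1

Repeatedly merge the two smallest:
merge B(15) and E(17): 32
merge A(31) and 32: 63
merge D(52) and 63: 115
merge C(65) and 115: 180
C sits one level below the root: a 1-bit codeword.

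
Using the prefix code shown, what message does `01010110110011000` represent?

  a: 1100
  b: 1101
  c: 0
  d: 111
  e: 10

ceebecac

Read left to right; each codeword is recognised as soon as it completes (prefix code):
  0→c | 10→e | 10→e | 1101→b | 10→e | 0→c | 1100→a | 0→c
Decoded message: ceebecac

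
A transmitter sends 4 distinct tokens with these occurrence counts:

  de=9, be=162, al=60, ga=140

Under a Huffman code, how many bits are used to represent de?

Repeatedly merge the two smallest:
de(9) + al(60) → 69
69 + ga(140) → 209
be(162) + 209 → 371
The subtree containing de is merged 3 times, so code length = 3.

3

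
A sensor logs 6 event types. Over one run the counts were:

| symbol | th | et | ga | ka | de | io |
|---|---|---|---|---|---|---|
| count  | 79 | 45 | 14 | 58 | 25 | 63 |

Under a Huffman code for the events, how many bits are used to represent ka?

2

Repeatedly merge the two smallest:
merge ga(14) and de(25): 39
merge 39 and et(45): 84
merge ka(58) and io(63): 121
merge th(79) and 84: 163
merge 121 and 163: 284
The subtree containing ka is merged 2 times, so code length = 2.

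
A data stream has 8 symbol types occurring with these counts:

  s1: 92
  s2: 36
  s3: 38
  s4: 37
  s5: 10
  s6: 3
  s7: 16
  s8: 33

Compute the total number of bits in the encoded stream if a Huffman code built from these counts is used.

Greedily combine the two least-frequent nodes:
s6(3) + s5(10) → 13
13 + s7(16) → 29
29 + s8(33) → 62
s2(36) + s4(37) → 73
s3(38) + 62 → 100
73 + s1(92) → 165
100 + 165 → 265
The encoded length is the sum of every internal node's weight: 13 + 29 + 62 + 73 + 100 + 165 + 265 = 707 bits.

707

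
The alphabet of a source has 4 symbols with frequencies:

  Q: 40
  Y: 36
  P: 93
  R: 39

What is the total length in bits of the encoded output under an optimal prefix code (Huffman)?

398

Greedily combine the two least-frequent nodes:
combine Y(36), R(39) → 75
combine Q(40), 75 → 115
combine P(93), 115 → 208
The encoded length is the sum of every internal node's weight: 75 + 115 + 208 = 398 bits.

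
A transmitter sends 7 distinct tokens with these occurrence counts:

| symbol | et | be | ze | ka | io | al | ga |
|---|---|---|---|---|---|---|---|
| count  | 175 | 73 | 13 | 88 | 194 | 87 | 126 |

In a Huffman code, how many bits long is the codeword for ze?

Build the tree from the bottom:
merge ze(13) and be(73): 86
merge 86 and al(87): 173
merge ka(88) and ga(126): 214
merge 173 and et(175): 348
merge io(194) and 214: 408
merge 348 and 408: 756
ze's leaf is at depth 4, giving a 4-bit codeword.

4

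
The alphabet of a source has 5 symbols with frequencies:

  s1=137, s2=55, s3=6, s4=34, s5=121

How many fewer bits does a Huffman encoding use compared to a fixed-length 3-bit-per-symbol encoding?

Fixed-length: 3 bits × 353 symbols = 1059 bits.
Huffman merges:
combine s3(6), s4(34) → 40
combine 40, s2(55) → 95
combine 95, s5(121) → 216
combine s1(137), 216 → 353
Huffman total = 40 + 95 + 216 + 353 = 704 bits.
Saving = 1059 − 704 = 355 bits.

355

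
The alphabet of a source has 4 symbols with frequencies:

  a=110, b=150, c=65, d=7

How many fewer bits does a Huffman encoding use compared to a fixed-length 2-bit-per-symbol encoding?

78

Fixed-length: 2 bits × 332 symbols = 664 bits.
Huffman merges:
d(7) + c(65) → 72
72 + a(110) → 182
b(150) + 182 → 332
Huffman total = 72 + 182 + 332 = 586 bits.
Saving = 664 − 586 = 78 bits.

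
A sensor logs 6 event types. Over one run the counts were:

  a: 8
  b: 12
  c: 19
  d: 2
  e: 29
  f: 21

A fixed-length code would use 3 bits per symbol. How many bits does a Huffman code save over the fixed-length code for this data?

59

Fixed-length: 3 bits × 91 symbols = 273 bits.
Huffman merges:
merge d(2) and a(8): 10
merge 10 and b(12): 22
merge c(19) and f(21): 40
merge 22 and e(29): 51
merge 40 and 51: 91
Huffman total = 10 + 22 + 40 + 51 + 91 = 214 bits.
Saving = 273 − 214 = 59 bits.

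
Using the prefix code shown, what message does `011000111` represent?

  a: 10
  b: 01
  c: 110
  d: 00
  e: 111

Read left to right; each codeword is recognised as soon as it completes (prefix code):
  01→b | 10→a | 00→d | 111→e
Decoded message: bade

bade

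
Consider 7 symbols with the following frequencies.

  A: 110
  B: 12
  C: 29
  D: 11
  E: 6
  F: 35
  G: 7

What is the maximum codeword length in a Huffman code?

Merge the two lowest-weight nodes at each step:
E(6) + G(7) → 13
D(11) + B(12) → 23
13 + 23 → 36
C(29) + F(35) → 64
36 + 64 → 100
100 + A(110) → 210
The rarest symbols sit at the bottom; the longest codeword is 4 bits.

4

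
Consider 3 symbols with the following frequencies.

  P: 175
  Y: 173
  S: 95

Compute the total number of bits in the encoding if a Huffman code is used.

Build the Huffman tree bottom-up:
merge S(95) and Y(173): 268
merge P(175) and 268: 443
The encoded length is the sum of every internal node's weight: 268 + 443 = 711 bits.

711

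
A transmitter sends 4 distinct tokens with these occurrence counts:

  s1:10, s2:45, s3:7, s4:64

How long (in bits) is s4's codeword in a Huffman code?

Repeatedly merge the two smallest:
merge s3(7) and s1(10): 17
merge 17 and s2(45): 62
merge 62 and s4(64): 126
s4 is a child of the root — depth 1, so its codeword is a single bit.

1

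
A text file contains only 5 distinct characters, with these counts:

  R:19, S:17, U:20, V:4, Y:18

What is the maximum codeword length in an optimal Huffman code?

3

Merge the two lowest-weight nodes at each step:
combine V(4), S(17) → 21
combine Y(18), R(19) → 37
combine U(20), 21 → 41
combine 37, 41 → 78
The first pair merged (V, S) ends up deepest, at depth 3.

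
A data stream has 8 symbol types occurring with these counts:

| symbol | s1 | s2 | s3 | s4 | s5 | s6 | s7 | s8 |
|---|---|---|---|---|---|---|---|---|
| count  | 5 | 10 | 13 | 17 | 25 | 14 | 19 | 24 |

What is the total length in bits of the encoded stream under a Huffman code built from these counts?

Greedily combine the two least-frequent nodes:
merge s1(5) and s2(10): 15
merge s3(13) and s6(14): 27
merge 15 and s4(17): 32
merge s7(19) and s8(24): 43
merge s5(25) and 27: 52
merge 32 and 43: 75
merge 52 and 75: 127
The encoded length is the sum of every internal node's weight: 15 + 27 + 32 + 43 + 52 + 75 + 127 = 371 bits.

371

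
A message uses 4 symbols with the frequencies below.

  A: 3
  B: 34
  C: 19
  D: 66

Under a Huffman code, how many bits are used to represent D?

Repeatedly merge the two smallest:
A(3) + C(19) → 22
22 + B(34) → 56
56 + D(66) → 122
D is merged only at the final step, so code length = 1.

1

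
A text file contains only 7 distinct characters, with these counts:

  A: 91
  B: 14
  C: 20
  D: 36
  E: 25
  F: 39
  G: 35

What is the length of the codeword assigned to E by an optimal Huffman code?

Huffman merges, smallest pair first:
B(14) + C(20) → 34
E(25) + 34 → 59
G(35) + D(36) → 71
F(39) + 59 → 98
71 + A(91) → 162
98 + 162 → 260
E's leaf is at depth 3, giving a 3-bit codeword.

3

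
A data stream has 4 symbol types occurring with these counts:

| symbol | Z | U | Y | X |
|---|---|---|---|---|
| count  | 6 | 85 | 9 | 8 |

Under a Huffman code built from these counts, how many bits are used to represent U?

Build the tree from the bottom:
merge Z(6) and X(8): 14
merge Y(9) and 14: 23
merge 23 and U(85): 108
U sits one level below the root: a 1-bit codeword.

1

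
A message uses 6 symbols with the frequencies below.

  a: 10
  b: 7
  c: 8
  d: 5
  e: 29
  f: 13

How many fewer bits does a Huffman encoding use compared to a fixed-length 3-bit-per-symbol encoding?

Fixed-length: 3 bits × 72 symbols = 216 bits.
Huffman merges:
d(5) + b(7) → 12
c(8) + a(10) → 18
12 + f(13) → 25
18 + 25 → 43
e(29) + 43 → 72
Huffman total = 12 + 18 + 25 + 43 + 72 = 170 bits.
Saving = 216 − 170 = 46 bits.

46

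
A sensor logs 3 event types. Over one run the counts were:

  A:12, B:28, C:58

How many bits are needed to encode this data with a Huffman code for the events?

Greedily combine the two least-frequent nodes:
A(12) + B(28) → 40
40 + C(58) → 98
The encoded length is the sum of every internal node's weight: 40 + 98 = 138 bits.

138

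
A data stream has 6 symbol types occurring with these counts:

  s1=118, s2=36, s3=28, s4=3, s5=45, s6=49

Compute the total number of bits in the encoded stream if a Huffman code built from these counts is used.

632

Merge the two smallest weights repeatedly:
combine s4(3), s3(28) → 31
combine 31, s2(36) → 67
combine s5(45), s6(49) → 94
combine 67, 94 → 161
combine s1(118), 161 → 279
Total encoded bits = sum of merged weights = 31 + 67 + 94 + 161 + 279 = 632.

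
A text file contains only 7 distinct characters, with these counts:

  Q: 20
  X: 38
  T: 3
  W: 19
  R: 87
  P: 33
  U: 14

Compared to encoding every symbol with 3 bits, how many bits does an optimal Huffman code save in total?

121

Fixed-length: 3 bits × 214 symbols = 642 bits.
Huffman merges:
T(3) + U(14) → 17
17 + W(19) → 36
Q(20) + P(33) → 53
36 + X(38) → 74
53 + 74 → 127
R(87) + 127 → 214
Huffman total = 17 + 36 + 53 + 74 + 127 + 214 = 521 bits.
Saving = 642 − 521 = 121 bits.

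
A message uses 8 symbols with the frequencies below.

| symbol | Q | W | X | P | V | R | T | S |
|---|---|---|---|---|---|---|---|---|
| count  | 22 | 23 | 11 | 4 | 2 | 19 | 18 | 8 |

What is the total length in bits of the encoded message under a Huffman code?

296

Build the Huffman tree bottom-up:
combine V(2), P(4) → 6
combine 6, S(8) → 14
combine X(11), 14 → 25
combine T(18), R(19) → 37
combine Q(22), W(23) → 45
combine 25, 37 → 62
combine 45, 62 → 107
The encoded length is the sum of every internal node's weight: 6 + 14 + 25 + 37 + 45 + 62 + 107 = 296 bits.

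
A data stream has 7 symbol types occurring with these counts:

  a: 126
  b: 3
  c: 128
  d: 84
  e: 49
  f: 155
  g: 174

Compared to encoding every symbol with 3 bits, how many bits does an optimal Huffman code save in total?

277

Fixed-length: 3 bits × 719 symbols = 2157 bits.
Huffman merges:
merge b(3) and e(49): 52
merge 52 and d(84): 136
merge a(126) and c(128): 254
merge 136 and f(155): 291
merge g(174) and 254: 428
merge 291 and 428: 719
Huffman total = 52 + 136 + 254 + 291 + 428 + 719 = 1880 bits.
Saving = 2157 − 1880 = 277 bits.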